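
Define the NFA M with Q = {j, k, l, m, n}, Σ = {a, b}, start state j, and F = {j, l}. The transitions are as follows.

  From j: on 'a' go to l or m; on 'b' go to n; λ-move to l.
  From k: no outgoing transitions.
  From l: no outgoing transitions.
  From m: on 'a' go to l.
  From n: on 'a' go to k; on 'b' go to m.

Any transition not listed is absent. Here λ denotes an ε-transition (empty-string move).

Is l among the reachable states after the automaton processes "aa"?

Yes

Start: ε-closure({j}) = {j, l}.
Read 'a': j→{l, m}, l→∅; now {l, m}.
Read 'a': l→∅, m→{l}; now {l}.
State l is in {l}.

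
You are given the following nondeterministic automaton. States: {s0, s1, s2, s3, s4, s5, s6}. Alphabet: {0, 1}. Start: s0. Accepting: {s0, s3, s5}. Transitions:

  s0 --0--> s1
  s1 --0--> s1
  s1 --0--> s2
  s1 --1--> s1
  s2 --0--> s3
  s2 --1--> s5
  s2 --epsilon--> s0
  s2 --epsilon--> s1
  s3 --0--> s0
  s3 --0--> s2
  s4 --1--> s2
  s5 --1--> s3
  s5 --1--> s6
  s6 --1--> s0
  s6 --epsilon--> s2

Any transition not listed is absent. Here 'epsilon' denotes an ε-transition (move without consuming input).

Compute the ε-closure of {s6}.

{s0, s1, s2, s6}

Begin with {s6}.
ε-move s6 → s2; add s2.
ε-move s2 → s0; add s0.
ε-move s2 → s1; add s1.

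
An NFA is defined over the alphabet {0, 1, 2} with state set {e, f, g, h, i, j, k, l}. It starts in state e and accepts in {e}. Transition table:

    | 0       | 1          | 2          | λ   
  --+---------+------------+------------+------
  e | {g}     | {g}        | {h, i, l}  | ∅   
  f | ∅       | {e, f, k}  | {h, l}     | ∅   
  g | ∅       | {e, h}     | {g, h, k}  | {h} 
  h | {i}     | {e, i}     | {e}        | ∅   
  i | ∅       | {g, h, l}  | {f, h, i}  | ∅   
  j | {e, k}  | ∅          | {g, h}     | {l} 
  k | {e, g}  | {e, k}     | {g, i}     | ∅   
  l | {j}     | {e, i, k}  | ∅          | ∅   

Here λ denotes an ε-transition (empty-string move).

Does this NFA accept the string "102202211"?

Start in {e}.
Read '1': {e} → {g, h}.
Read '0': {g, h} → {i}.
Read '2': {i} → {f, h, i}.
Read '2': {f, h, i} → {e, f, h, i, l}.
Read '0': {e, f, h, i, l} → {g, h, i, j, l}.
Read '2': {g, h, i, j, l} → {e, f, g, h, i, k}.
Read '2': {e, f, g, h, i, k} → {e, f, g, h, i, k, l}.
Read '1': {e, f, g, h, i, k, l} → {e, f, g, h, i, k, l}.
Read '1': {e, f, g, h, i, k, l} → {e, f, g, h, i, k, l}.
The final set {e, f, g, h, i, k, l} contains the accepting state e.

Yes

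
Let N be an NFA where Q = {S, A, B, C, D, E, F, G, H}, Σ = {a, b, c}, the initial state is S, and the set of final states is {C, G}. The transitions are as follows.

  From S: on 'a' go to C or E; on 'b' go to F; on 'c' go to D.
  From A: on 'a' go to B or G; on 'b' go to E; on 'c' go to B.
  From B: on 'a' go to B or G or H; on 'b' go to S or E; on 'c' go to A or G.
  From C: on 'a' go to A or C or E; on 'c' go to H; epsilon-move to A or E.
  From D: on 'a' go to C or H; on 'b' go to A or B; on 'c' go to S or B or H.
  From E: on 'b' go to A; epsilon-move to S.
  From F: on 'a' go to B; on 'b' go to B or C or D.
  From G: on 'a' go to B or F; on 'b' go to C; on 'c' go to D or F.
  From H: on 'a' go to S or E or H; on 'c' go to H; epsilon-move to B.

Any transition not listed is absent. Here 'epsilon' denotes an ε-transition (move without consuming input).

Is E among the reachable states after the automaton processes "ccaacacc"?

No

Start in {S}.
Read 'c': S→{D}; now {D}.
Read 'c': D→{S, B, H}; now {S, B, H}.
Read 'a': S→{C, E}, B→{B, G, H}, H→{S, E, H}; union {S, B, C, E, G, H}; ε-closure = {S, A, B, C, E, G, H}.
Read 'a': S→{C, E}, A→{B, G}, B→{B, G, H}, C→{A, C, E}, E→∅, G→{B, F}, H→{S, E, H}; now {S, A, B, C, E, F, G, H}.
Read 'c': S→{D}, A→{B}, B→{A, G}, C→{H}, E→∅, F→∅, G→{D, F}, H→{H}; now {A, B, D, F, G, H}.
Read 'a': A→{B, G}, B→{B, G, H}, D→{C, H}, F→{B}, G→{B, F}, H→{S, E, H}; union {S, B, C, E, F, G, H}; ε-closure = {S, A, B, C, E, F, G, H}.
Read 'c': S→{D}, A→{B}, B→{A, G}, C→{H}, E→∅, F→∅, G→{D, F}, H→{H}; now {A, B, D, F, G, H}.
Read 'c': A→{B}, B→{A, G}, D→{S, B, H}, F→∅, G→{D, F}, H→{H}; now {S, A, B, D, F, G, H}.
State E is not in {S, A, B, D, F, G, H}.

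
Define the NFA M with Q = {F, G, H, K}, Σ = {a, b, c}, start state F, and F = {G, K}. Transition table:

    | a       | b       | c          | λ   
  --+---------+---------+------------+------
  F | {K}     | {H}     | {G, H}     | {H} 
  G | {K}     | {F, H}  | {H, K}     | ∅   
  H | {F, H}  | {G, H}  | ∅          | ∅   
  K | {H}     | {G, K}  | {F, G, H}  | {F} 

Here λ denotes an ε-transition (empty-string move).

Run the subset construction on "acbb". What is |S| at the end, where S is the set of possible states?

3

Start: ε-closure({F}) = {F, H}.
Read 'a': F→{K}, H→{F, H}; now {F, H, K}.
Read 'c': F→{G, H}, H→∅, K→{F, G, H}; now {F, G, H}.
Read 'b': F→{H}, G→{F, H}, H→{G, H}; now {F, G, H}.
Read 'b': F→{H}, G→{F, H}, H→{G, H}; now {F, G, H}.
That set has 3 states.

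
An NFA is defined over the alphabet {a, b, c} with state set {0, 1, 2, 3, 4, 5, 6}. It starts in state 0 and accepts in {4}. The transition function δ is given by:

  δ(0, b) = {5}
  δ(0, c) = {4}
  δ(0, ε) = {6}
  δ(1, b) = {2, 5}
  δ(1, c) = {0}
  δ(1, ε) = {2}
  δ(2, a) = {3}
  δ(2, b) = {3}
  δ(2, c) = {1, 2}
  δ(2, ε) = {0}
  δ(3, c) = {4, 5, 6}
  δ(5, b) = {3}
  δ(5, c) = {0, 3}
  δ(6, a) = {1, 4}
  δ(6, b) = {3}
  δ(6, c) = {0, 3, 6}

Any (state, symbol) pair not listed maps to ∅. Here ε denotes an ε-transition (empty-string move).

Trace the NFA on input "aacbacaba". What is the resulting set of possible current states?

{0, 1, 2, 3, 4, 6}

Start: ε-closure({0}) = {0, 6}.
Read 'a': 0→∅, 6→{1, 4}; union {1, 4}; ε-closure = {0, 1, 2, 4, 6}.
Read 'a': 0→∅, 1→∅, 2→{3}, 4→∅, 6→{1, 4}; union {1, 3, 4}; ε-closure = {0, 1, 2, 3, 4, 6}.
Read 'c': 0→{4}, 1→{0}, 2→{1, 2}, 3→{4, 5, 6}, 4→∅, 6→{0, 3, 6}; now {0, 1, 2, 3, 4, 5, 6}.
Read 'b': 0→{5}, 1→{2, 5}, 2→{3}, 3→∅, 4→∅, 5→{3}, 6→{3}; union {2, 3, 5}; ε-closure = {0, 2, 3, 5, 6}.
Read 'a': 0→∅, 2→{3}, 3→∅, 5→∅, 6→{1, 4}; union {1, 3, 4}; ε-closure = {0, 1, 2, 3, 4, 6}.
Read 'c': 0→{4}, 1→{0}, 2→{1, 2}, 3→{4, 5, 6}, 4→∅, 6→{0, 3, 6}; now {0, 1, 2, 3, 4, 5, 6}.
Read 'a': 0→∅, 1→∅, 2→{3}, 3→∅, 4→∅, 5→∅, 6→{1, 4}; union {1, 3, 4}; ε-closure = {0, 1, 2, 3, 4, 6}.
Read 'b': 0→{5}, 1→{2, 5}, 2→{3}, 3→∅, 4→∅, 6→{3}; union {2, 3, 5}; ε-closure = {0, 2, 3, 5, 6}.
Read 'a': 0→∅, 2→{3}, 3→∅, 5→∅, 6→{1, 4}; union {1, 3, 4}; ε-closure = {0, 1, 2, 3, 4, 6}.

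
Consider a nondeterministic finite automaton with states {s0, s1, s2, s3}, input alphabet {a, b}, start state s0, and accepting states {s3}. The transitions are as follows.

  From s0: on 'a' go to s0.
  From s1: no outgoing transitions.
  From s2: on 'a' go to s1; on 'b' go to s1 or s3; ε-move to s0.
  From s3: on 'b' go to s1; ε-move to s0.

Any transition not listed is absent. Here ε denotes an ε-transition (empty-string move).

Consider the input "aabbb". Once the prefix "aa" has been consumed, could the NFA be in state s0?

Start in {s0}.
Read 'a': s0→{s0}; now {s0}.
Read 'a': s0→{s0}; now {s0}.
State s0 is in {s0}.

Yes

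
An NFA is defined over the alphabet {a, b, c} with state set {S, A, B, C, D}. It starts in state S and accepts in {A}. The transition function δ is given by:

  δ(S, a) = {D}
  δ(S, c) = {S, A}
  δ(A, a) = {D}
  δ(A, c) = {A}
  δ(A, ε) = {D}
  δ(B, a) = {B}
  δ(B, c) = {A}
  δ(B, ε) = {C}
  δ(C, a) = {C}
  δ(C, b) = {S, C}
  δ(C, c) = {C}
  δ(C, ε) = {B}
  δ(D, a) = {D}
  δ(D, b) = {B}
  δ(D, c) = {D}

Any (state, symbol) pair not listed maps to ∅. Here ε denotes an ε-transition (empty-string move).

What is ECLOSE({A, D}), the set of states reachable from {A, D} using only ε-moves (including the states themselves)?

Begin with {A, D}.
No ε-moves leave this set, so the closure equals the set itself.

{A, D}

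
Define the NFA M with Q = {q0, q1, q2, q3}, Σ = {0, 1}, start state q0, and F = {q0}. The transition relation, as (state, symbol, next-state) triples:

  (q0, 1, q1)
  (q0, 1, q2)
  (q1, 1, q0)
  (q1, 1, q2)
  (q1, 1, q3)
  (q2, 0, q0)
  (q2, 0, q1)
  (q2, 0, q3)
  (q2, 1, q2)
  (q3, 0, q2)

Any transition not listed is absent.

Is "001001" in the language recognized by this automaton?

Start in {q0}.
Read '0': {q0} → ∅.
The set is empty and remains empty for the remaining 5 symbols.
The final set ∅ contains no accepting state.

No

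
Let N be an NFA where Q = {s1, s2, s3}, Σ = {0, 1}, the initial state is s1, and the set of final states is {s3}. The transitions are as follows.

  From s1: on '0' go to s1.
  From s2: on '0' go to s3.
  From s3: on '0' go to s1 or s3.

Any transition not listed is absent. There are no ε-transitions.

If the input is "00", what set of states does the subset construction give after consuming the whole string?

Start in {s1}.
Read '0': {s1} → {s1}.
Read '0': {s1} → {s1}.

{s1}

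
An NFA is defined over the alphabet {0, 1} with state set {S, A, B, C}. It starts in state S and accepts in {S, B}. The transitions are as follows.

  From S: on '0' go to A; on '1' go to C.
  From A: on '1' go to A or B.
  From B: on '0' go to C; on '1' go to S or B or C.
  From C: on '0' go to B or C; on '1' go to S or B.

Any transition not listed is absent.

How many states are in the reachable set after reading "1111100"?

2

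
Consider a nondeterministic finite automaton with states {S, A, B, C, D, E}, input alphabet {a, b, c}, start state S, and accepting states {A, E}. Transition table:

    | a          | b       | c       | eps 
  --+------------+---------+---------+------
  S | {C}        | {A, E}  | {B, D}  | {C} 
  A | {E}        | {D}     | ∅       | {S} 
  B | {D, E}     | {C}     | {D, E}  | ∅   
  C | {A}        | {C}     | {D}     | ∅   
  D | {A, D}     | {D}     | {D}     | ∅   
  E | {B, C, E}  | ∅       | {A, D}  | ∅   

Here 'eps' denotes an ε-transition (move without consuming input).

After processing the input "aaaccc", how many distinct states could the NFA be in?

6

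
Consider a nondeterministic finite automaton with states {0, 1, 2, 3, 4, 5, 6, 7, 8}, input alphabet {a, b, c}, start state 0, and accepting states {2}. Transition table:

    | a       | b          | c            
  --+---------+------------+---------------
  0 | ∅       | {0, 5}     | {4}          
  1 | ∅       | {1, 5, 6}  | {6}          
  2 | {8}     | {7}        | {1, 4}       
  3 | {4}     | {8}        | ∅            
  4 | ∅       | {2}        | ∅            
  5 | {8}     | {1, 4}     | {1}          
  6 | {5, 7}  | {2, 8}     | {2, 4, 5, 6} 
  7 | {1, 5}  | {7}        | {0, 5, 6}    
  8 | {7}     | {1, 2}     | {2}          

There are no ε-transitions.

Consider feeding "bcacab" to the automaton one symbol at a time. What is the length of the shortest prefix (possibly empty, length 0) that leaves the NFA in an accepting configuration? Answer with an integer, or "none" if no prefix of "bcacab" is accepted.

none

Start in {0}.
Read 'b': 0→{0, 5}; now {0, 5}.
Read 'c': 0→{4}, 5→{1}; now {1, 4}.
Read 'a': 1→∅, 4→∅; now ∅.
The set is empty and remains empty for the remaining 3 symbols.
No reachable set along the way intersects F.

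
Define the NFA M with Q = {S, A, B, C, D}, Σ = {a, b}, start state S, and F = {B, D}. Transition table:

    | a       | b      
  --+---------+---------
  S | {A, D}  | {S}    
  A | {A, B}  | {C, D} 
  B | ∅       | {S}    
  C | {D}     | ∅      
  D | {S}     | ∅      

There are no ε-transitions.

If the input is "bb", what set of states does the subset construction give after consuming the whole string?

{S}

Start in {S}.
Read 'b': S→{S}; now {S}.
Read 'b': S→{S}; now {S}.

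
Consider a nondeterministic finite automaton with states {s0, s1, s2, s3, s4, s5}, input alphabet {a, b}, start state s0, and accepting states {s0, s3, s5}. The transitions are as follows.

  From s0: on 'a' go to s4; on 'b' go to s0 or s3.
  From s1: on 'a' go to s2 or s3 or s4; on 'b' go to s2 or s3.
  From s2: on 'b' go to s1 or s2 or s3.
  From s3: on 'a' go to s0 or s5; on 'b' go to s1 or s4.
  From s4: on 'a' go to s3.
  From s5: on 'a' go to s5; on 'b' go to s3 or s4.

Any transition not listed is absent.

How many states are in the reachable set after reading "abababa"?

Start in {s0}.
Read 'a': s0→{s4}; now {s4}.
Read 'b': s4→∅; now ∅.
The set is empty and remains empty for the remaining 5 symbols.
That set has 0 states.

0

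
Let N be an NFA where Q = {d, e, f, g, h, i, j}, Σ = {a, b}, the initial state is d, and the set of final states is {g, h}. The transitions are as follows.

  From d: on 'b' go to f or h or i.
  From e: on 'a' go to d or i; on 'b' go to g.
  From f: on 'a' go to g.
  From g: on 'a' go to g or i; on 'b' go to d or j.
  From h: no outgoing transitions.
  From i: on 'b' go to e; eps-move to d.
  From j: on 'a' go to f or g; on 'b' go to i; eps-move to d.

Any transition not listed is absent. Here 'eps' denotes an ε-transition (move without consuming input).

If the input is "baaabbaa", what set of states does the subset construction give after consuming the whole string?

{d, g, i}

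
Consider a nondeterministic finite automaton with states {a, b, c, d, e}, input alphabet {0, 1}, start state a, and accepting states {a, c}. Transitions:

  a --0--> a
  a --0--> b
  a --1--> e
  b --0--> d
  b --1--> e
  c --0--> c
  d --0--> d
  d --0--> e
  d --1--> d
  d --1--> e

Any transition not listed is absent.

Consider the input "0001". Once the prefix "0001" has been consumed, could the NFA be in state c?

No

Start in {a}.
Read '0': {a} → {a, b}.
Read '0': {a, b} → {a, b, d}.
Read '0': {a, b, d} → {a, b, d, e}.
Read '1': {a, b, d, e} → {d, e}.
State c is not in {d, e}.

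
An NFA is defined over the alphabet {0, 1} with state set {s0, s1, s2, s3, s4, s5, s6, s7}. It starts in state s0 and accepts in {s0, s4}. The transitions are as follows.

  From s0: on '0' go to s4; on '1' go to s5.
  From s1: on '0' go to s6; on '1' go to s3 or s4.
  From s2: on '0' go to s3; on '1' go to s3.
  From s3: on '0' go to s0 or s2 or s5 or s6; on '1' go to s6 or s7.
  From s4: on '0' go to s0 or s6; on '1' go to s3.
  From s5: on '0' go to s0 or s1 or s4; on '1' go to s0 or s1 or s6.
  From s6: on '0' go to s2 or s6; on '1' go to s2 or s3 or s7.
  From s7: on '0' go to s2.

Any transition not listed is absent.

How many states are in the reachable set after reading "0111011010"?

Start in {s0}.
Read '0': s0→{s4}; now {s4}.
Read '1': s4→{s3}; now {s3}.
Read '1': s3→{s6, s7}; now {s6, s7}.
Read '1': s6→{s2, s3, s7}, s7→∅; now {s2, s3, s7}.
Read '0': s2→{s3}, s3→{s0, s2, s5, s6}, s7→{s2}; now {s0, s2, s3, s5, s6}.
Read '1': s0→{s5}, s2→{s3}, s3→{s6, s7}, s5→{s0, s1, s6}, s6→{s2, s3, s7}; now {s0, s1, s2, s3, s5, s6, s7}.
Read '1': s0→{s5}, s1→{s3, s4}, s2→{s3}, s3→{s6, s7}, s5→{s0, s1, s6}, s6→{s2, s3, s7}, s7→∅; now {s0, s1, s2, s3, s4, s5, s6, s7}.
Read '0': s0→{s4}, s1→{s6}, s2→{s3}, s3→{s0, s2, s5, s6}, s4→{s0, s6}, s5→{s0, s1, s4}, s6→{s2, s6}, s7→{s2}; now {s0, s1, s2, s3, s4, s5, s6}.
Read '1': s0→{s5}, s1→{s3, s4}, s2→{s3}, s3→{s6, s7}, s4→{s3}, s5→{s0, s1, s6}, s6→{s2, s3, s7}; now {s0, s1, s2, s3, s4, s5, s6, s7}.
Read '0': s0→{s4}, s1→{s6}, s2→{s3}, s3→{s0, s2, s5, s6}, s4→{s0, s6}, s5→{s0, s1, s4}, s6→{s2, s6}, s7→{s2}; now {s0, s1, s2, s3, s4, s5, s6}.
That set has 7 states.

7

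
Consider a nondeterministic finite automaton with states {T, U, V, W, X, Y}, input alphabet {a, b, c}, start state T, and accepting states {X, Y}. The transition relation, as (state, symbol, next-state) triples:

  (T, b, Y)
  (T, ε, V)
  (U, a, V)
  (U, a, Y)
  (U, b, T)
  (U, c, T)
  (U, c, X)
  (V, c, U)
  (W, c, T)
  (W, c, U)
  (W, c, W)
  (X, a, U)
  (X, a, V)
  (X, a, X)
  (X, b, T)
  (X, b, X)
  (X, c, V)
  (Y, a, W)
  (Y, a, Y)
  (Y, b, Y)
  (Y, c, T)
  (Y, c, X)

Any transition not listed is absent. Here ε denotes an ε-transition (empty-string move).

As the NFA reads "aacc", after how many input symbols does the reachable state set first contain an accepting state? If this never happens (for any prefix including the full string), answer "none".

Start: ε-closure({T}) = {T, V}.
Read 'a': {T, V} → ∅.
The set is empty and remains empty for the remaining 3 symbols.
No reachable set along the way intersects F.

none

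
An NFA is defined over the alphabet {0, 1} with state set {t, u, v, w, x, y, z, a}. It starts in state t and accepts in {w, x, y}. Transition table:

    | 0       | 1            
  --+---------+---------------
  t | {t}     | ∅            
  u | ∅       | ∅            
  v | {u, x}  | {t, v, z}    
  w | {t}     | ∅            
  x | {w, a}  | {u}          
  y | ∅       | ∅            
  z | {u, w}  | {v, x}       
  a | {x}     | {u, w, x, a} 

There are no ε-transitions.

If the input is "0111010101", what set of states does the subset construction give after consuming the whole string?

∅

Start in {t}.
Read '0': {t} → {t}.
Read '1': {t} → ∅.
The set is empty and remains empty for the remaining 8 symbols.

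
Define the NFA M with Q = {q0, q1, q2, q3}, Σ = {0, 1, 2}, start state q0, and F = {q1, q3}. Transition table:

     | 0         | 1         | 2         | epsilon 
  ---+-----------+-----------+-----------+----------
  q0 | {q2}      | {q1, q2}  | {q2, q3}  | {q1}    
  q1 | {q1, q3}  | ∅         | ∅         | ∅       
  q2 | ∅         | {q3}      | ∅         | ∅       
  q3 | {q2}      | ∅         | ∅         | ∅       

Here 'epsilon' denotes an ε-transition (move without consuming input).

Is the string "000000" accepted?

Start: ε-closure({q0}) = {q0, q1}.
Read '0': {q0, q1} → {q1, q2, q3}.
Read '0': {q1, q2, q3} → {q1, q2, q3}.
Read '0': {q1, q2, q3} → {q1, q2, q3}.
Read '0': {q1, q2, q3} → {q1, q2, q3}.
Read '0': {q1, q2, q3} → {q1, q2, q3}.
Read '0': {q1, q2, q3} → {q1, q2, q3}.
The final set {q1, q2, q3} contains the accepting states q1, q3.

Yes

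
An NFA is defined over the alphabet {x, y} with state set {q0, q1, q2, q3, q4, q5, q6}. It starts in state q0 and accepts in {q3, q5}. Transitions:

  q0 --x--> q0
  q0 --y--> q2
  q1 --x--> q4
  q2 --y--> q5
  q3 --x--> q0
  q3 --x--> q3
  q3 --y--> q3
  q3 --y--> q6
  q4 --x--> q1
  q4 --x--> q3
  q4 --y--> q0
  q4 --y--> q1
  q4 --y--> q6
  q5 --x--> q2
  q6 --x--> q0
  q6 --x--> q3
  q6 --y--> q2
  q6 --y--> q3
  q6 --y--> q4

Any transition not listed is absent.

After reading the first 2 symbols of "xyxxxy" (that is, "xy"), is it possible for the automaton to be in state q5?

Start in {q0}.
Read 'x': {q0} → {q0}.
Read 'y': {q0} → {q2}.
State q5 is not in {q2}.

No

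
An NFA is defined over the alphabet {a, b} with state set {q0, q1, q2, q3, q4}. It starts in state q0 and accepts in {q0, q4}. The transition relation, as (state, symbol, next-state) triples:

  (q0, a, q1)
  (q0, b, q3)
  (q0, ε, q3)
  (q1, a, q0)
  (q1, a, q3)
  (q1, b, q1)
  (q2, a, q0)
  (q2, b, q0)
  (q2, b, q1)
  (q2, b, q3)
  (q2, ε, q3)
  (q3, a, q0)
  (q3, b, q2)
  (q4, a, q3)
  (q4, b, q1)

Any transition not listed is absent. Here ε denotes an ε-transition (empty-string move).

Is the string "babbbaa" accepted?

Yes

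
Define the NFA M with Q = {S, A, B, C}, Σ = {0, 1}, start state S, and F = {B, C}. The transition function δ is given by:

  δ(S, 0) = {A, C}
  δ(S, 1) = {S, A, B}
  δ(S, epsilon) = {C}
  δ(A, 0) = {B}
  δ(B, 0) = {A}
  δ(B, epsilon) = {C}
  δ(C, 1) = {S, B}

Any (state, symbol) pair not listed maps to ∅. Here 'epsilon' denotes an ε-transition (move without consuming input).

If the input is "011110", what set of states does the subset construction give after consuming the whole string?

{A, B, C}

Start: ε-closure({S}) = {S, C}.
Read '0': S→{A, C}, C→∅; now {A, C}.
Read '1': A→∅, C→{S, B}; union {S, B}; ε-closure = {S, B, C}.
Read '1': S→{S, A, B}, B→∅, C→{S, B}; union {S, A, B}; ε-closure = {S, A, B, C}.
Read '1': S→{S, A, B}, A→∅, B→∅, C→{S, B}; union {S, A, B}; ε-closure = {S, A, B, C}.
Read '1': S→{S, A, B}, A→∅, B→∅, C→{S, B}; union {S, A, B}; ε-closure = {S, A, B, C}.
Read '0': S→{A, C}, A→{B}, B→{A}, C→∅; now {A, B, C}.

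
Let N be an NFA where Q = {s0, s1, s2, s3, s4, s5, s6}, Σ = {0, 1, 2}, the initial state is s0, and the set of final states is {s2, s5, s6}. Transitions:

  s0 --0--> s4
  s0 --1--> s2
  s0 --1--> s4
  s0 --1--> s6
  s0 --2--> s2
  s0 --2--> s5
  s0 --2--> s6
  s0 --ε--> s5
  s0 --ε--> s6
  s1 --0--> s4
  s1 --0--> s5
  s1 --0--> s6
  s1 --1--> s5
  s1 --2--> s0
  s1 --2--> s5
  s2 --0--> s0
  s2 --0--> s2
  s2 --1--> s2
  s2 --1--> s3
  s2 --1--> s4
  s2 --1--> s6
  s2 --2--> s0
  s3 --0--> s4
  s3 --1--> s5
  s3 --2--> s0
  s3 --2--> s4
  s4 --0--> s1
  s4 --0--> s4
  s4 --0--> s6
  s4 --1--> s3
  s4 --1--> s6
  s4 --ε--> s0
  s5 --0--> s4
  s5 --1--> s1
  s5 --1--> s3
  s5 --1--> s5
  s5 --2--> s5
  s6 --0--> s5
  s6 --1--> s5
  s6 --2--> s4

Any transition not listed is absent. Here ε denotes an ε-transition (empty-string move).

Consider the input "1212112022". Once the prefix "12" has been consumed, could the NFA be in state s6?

Yes

Start: ε-closure({s0}) = {s0, s5, s6}.
Read '1': {s0, s5, s6} → {s0, s1, s2, s3, s4, s5, s6}.
Read '2': {s0, s1, s2, s3, s4, s5, s6} → {s0, s2, s4, s5, s6}.
State s6 is in {s0, s2, s4, s5, s6}.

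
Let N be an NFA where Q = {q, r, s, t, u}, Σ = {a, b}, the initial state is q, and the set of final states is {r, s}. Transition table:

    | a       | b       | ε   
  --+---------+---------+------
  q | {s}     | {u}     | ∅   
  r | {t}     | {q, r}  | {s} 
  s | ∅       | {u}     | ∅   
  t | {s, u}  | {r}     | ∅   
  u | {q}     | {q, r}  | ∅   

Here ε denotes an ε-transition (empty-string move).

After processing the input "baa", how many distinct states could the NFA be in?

1

Start in {q}.
Read 'b': q→{u}; now {u}.
Read 'a': u→{q}; now {q}.
Read 'a': q→{s}; now {s}.
That set has 1 state.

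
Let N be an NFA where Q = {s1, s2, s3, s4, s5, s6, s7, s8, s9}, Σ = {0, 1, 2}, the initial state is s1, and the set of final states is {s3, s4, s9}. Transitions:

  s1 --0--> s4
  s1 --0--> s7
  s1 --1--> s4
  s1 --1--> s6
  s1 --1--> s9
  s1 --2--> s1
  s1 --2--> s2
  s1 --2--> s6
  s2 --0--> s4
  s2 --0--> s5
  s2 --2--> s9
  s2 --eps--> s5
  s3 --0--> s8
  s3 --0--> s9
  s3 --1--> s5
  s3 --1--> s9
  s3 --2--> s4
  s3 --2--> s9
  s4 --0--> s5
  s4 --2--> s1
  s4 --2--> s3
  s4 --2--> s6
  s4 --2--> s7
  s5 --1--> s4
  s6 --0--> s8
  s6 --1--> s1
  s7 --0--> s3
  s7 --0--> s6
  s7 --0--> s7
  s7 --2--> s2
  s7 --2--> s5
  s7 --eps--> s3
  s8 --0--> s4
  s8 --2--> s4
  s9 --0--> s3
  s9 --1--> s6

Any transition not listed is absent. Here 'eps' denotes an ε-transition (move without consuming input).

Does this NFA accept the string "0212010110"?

No

Start in {s1}.
Read '0': {s1} → {s3, s4, s7}.
Read '2': {s3, s4, s7} → {s1, s2, s3, s4, s5, s6, s7, s9}.
Read '1': {s1, s2, s3, s4, s5, s6, s7, s9} → {s1, s4, s5, s6, s9}.
Read '2': {s1, s4, s5, s6, s9} → {s1, s2, s3, s5, s6, s7}.
Read '0': {s1, s2, s3, s5, s6, s7} → {s3, s4, s5, s6, s7, s8, s9}.
Read '1': {s3, s4, s5, s6, s7, s8, s9} → {s1, s4, s5, s6, s9}.
Read '0': {s1, s4, s5, s6, s9} → {s3, s4, s5, s7, s8}.
Read '1': {s3, s4, s5, s7, s8} → {s4, s5, s9}.
Read '1': {s4, s5, s9} → {s4, s6}.
Read '0': {s4, s6} → {s5, s8}.
The final set {s5, s8} contains no accepting state.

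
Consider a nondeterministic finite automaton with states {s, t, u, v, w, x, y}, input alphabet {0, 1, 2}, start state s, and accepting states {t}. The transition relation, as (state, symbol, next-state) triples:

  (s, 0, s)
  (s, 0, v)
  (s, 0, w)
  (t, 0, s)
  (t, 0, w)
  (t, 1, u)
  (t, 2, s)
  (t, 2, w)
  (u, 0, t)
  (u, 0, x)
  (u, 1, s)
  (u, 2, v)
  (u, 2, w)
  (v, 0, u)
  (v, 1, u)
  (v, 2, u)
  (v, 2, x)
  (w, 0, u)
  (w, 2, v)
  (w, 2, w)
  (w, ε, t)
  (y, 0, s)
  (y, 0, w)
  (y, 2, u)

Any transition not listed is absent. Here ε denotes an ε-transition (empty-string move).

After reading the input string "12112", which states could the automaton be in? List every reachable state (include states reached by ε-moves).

Start in {s}.
Read '1': s→∅; now ∅.
The set is empty and remains empty for the remaining 4 symbols.

∅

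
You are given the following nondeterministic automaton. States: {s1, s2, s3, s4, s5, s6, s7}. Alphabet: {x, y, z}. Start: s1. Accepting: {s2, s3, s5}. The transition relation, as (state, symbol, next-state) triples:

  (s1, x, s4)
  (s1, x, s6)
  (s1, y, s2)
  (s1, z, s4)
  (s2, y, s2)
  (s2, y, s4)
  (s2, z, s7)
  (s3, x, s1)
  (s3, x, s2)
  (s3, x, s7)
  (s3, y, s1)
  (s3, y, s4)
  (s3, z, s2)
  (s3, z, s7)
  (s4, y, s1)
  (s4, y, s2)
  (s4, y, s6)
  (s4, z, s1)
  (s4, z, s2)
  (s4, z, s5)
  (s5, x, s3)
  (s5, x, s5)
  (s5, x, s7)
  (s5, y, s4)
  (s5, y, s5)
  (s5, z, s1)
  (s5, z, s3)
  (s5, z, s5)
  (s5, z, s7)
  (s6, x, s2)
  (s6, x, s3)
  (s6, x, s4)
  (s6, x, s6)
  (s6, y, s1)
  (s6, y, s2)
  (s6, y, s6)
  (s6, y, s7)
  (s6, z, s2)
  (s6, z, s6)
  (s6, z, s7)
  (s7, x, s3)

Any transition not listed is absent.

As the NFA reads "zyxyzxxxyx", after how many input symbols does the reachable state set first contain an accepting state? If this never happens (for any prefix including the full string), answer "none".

Start in {s1}.
Read 'z': s1→{s4}; now {s4}.
Read 'y': s4→{s1, s2, s6}; now {s1, s2, s6}.
None of the earlier sets intersect F, but {s1, s2, s6} does.

2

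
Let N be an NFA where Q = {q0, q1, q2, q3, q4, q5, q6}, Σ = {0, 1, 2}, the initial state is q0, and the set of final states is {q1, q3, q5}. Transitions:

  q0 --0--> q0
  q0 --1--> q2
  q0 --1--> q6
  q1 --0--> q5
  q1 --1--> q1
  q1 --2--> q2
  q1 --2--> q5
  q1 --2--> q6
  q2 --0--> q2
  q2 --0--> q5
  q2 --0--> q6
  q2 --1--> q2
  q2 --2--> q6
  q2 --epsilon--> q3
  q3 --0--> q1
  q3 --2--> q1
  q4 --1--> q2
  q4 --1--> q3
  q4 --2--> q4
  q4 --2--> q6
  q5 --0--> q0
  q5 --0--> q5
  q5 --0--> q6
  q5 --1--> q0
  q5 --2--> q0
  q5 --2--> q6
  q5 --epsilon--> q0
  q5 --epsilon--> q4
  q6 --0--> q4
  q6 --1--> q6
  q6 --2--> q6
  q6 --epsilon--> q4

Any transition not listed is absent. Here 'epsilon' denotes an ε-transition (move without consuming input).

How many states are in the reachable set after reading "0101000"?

7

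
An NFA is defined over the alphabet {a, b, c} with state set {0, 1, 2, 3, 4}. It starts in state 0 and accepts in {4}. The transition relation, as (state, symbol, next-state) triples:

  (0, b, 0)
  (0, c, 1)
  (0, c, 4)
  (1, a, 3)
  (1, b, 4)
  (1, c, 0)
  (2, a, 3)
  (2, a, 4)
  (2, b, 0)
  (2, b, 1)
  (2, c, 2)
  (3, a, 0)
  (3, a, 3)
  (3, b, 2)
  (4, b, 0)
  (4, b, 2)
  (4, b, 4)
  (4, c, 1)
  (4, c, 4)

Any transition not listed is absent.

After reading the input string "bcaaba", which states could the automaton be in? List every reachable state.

{3, 4}

Start in {0}.
Read 'b': 0→{0}; now {0}.
Read 'c': 0→{1, 4}; now {1, 4}.
Read 'a': 1→{3}, 4→∅; now {3}.
Read 'a': 3→{0, 3}; now {0, 3}.
Read 'b': 0→{0}, 3→{2}; now {0, 2}.
Read 'a': 0→∅, 2→{3, 4}; now {3, 4}.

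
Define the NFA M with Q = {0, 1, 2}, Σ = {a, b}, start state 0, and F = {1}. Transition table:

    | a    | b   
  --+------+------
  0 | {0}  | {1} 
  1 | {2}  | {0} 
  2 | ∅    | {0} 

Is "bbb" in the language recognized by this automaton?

Start in {0}.
Read 'b': 0→{1}; now {1}.
Read 'b': 1→{0}; now {0}.
Read 'b': 0→{1}; now {1}.
The final set {1} contains the accepting state 1.

Yes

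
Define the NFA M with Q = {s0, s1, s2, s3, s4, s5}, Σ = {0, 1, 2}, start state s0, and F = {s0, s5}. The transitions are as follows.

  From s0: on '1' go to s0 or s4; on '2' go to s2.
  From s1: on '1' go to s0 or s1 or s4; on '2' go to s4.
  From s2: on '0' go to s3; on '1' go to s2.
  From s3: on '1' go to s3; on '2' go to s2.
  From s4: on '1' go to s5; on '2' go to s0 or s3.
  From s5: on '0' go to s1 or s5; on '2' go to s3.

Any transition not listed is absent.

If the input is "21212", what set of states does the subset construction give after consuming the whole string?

∅

Start in {s0}.
Read '2': {s0} → {s2}.
Read '1': {s2} → {s2}.
Read '2': {s2} → ∅.
The set is empty and remains empty for the remaining 2 symbols.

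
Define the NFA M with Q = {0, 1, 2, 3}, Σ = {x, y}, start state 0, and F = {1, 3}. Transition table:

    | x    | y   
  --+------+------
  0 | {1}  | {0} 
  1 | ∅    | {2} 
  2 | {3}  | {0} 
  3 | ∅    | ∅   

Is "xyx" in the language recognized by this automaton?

Yes

Start in {0}.
Read 'x': 0→{1}; now {1}.
Read 'y': 1→{2}; now {2}.
Read 'x': 2→{3}; now {3}.
The final set {3} contains the accepting state 3.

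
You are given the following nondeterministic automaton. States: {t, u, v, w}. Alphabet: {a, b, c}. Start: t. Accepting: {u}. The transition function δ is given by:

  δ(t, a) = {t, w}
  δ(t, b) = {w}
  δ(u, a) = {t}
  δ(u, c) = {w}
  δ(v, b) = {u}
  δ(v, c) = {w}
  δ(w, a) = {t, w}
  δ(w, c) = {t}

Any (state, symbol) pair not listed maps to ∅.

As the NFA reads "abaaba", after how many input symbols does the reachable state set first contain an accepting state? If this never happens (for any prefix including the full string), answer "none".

Start in {t}.
Read 'a': t→{t, w}; now {t, w}.
Read 'b': t→{w}, w→∅; now {w}.
Read 'a': w→{t, w}; now {t, w}.
Read 'a': t→{t, w}, w→{t, w}; now {t, w}.
Read 'b': t→{w}, w→∅; now {w}.
Read 'a': w→{t, w}; now {t, w}.
No reachable set along the way intersects F.

none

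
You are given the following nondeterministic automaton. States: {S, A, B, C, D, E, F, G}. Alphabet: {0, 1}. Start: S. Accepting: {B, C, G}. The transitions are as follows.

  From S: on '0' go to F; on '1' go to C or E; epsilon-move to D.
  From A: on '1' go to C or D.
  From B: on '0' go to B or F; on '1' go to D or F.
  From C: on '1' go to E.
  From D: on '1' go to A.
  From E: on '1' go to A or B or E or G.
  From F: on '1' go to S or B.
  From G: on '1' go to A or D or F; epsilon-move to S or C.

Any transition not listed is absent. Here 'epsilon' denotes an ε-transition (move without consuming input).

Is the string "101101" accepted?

No

Start: ε-closure({S}) = {S, D}.
Read '1': S→{C, E}, D→{A}; now {A, C, E}.
Read '0': A→∅, C→∅, E→∅; now ∅.
The set is empty and remains empty for the remaining 4 symbols.
The final set ∅ contains no accepting state.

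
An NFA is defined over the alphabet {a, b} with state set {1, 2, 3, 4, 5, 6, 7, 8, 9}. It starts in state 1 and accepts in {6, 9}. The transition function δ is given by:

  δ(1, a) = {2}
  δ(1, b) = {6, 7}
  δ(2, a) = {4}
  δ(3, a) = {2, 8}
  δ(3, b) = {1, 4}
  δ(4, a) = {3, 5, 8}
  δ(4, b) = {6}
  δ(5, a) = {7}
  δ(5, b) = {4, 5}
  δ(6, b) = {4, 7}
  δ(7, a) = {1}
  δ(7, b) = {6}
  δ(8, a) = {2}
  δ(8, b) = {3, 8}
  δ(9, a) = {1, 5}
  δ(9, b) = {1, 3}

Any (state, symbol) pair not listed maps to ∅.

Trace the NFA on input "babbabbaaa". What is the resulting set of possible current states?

Start in {1}.
Read 'b': 1→{6, 7}; now {6, 7}.
Read 'a': 6→∅, 7→{1}; now {1}.
Read 'b': 1→{6, 7}; now {6, 7}.
Read 'b': 6→{4, 7}, 7→{6}; now {4, 6, 7}.
Read 'a': 4→{3, 5, 8}, 6→∅, 7→{1}; now {1, 3, 5, 8}.
Read 'b': 1→{6, 7}, 3→{1, 4}, 5→{4, 5}, 8→{3, 8}; now {1, 3, 4, 5, 6, 7, 8}.
Read 'b': 1→{6, 7}, 3→{1, 4}, 4→{6}, 5→{4, 5}, 6→{4, 7}, 7→{6}, 8→{3, 8}; now {1, 3, 4, 5, 6, 7, 8}.
Read 'a': 1→{2}, 3→{2, 8}, 4→{3, 5, 8}, 5→{7}, 6→∅, 7→{1}, 8→{2}; now {1, 2, 3, 5, 7, 8}.
Read 'a': 1→{2}, 2→{4}, 3→{2, 8}, 5→{7}, 7→{1}, 8→{2}; now {1, 2, 4, 7, 8}.
Read 'a': 1→{2}, 2→{4}, 4→{3, 5, 8}, 7→{1}, 8→{2}; now {1, 2, 3, 4, 5, 8}.

{1, 2, 3, 4, 5, 8}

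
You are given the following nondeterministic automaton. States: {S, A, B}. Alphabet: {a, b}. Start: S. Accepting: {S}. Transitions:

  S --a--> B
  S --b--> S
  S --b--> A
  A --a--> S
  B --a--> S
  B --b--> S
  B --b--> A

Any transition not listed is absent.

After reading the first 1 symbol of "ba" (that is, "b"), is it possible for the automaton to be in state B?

Start in {S}.
Read 'b': S→{S, A}; now {S, A}.
State B is not in {S, A}.

No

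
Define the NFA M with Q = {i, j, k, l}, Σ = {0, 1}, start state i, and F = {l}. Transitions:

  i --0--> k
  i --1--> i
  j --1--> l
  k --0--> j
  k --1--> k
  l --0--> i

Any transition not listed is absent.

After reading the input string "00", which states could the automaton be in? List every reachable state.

{j}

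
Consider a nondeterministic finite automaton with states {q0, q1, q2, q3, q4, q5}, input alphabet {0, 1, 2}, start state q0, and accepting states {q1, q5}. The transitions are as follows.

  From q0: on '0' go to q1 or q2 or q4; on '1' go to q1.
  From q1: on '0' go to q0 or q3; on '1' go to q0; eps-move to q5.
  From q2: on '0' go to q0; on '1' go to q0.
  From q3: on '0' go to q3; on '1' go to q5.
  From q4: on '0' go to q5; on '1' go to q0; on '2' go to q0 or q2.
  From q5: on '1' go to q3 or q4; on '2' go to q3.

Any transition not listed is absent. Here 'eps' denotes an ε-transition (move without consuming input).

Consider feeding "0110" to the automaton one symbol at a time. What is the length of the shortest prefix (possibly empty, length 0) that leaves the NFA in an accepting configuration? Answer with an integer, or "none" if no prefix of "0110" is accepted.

1

Start in {q0}.
Read '0': {q0} → {q1, q2, q4, q5}.
None of the earlier sets intersect F, but {q1, q2, q4, q5} does.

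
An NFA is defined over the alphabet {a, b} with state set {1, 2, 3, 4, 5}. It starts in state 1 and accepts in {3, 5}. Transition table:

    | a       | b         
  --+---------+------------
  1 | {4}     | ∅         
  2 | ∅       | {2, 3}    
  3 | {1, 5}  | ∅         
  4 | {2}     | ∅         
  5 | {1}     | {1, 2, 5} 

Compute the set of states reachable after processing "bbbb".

Start in {1}.
Read 'b': {1} → ∅.
The set is empty and remains empty for the remaining 3 symbols.

∅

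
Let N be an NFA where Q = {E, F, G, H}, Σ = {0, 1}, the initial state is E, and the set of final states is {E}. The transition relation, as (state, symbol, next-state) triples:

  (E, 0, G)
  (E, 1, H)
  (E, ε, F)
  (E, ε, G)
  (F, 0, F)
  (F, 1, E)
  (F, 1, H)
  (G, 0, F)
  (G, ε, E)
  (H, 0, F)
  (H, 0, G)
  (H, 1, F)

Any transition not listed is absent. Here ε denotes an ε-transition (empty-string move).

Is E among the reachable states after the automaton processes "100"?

Yes

Start: ε-closure({E}) = {E, F, G}.
Read '1': {E, F, G} → {E, F, G, H}.
Read '0': {E, F, G, H} → {E, F, G}.
Read '0': {E, F, G} → {E, F, G}.
State E is in {E, F, G}.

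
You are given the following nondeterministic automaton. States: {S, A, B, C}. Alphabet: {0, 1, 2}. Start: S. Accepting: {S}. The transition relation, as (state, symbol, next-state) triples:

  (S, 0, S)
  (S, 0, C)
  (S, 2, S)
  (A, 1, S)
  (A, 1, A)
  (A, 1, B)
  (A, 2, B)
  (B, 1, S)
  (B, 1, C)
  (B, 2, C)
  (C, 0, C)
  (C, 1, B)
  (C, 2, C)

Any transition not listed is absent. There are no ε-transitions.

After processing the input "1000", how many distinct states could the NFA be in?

0

Start in {S}.
Read '1': {S} → ∅.
The set is empty and remains empty for the remaining 3 symbols.
That set has 0 states.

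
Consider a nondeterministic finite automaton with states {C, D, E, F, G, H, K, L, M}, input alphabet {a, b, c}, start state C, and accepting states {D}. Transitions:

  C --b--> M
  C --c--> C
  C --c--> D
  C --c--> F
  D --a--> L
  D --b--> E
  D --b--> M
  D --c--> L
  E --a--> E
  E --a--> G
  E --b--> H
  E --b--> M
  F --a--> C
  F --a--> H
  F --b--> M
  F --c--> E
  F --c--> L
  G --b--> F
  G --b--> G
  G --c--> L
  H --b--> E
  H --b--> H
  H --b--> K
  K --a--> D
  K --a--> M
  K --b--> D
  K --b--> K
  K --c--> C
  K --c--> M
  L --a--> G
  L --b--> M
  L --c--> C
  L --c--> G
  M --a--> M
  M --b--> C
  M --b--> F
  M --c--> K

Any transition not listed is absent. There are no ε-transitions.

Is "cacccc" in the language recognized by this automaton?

Yes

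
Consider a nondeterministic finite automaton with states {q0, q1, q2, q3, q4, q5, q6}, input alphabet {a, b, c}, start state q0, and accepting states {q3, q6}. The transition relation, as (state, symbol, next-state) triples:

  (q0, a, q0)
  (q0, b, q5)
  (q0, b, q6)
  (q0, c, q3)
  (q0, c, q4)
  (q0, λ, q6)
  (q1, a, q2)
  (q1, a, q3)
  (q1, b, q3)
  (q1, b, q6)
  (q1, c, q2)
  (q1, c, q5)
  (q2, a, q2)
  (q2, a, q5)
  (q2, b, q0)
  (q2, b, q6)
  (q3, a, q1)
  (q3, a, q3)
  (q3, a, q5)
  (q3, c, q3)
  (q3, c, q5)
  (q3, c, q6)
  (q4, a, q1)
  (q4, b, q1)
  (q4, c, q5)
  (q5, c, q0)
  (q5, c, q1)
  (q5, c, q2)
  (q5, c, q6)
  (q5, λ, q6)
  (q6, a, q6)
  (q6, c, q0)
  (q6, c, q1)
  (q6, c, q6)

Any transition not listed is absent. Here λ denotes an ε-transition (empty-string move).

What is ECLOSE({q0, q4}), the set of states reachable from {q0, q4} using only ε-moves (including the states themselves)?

Begin with {q0, q4}.
ε-move q0 → q6; add q6.

{q0, q4, q6}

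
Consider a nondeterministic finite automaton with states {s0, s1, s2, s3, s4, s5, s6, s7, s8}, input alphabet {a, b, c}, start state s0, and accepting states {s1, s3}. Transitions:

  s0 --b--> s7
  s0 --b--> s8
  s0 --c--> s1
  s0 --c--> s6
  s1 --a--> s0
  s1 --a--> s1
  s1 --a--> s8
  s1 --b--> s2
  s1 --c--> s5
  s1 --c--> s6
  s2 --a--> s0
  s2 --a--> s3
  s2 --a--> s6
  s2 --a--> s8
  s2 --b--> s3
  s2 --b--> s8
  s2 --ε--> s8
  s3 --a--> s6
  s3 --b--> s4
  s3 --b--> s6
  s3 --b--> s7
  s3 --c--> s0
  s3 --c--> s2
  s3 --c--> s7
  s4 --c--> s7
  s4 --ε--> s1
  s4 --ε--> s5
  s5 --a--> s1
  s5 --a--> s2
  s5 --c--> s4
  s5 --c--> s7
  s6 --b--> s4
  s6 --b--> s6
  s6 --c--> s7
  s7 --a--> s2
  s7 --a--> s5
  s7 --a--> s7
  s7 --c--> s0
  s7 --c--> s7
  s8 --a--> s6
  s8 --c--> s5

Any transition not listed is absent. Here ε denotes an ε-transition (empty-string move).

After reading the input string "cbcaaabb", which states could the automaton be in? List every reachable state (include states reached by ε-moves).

{s1, s2, s3, s4, s5, s6, s7, s8}

Start in {s0}.
Read 'c': {s0} → {s1, s6}.
Read 'b': {s1, s6} → {s1, s2, s4, s5, s6, s8}.
Read 'c': {s1, s2, s4, s5, s6, s8} → {s1, s4, s5, s6, s7}.
Read 'a': {s1, s4, s5, s6, s7} → {s0, s1, s2, s5, s7, s8}.
Read 'a': {s0, s1, s2, s5, s7, s8} → {s0, s1, s2, s3, s5, s6, s7, s8}.
Read 'a': {s0, s1, s2, s3, s5, s6, s7, s8} → {s0, s1, s2, s3, s5, s6, s7, s8}.
Read 'b': {s0, s1, s2, s3, s5, s6, s7, s8} → {s1, s2, s3, s4, s5, s6, s7, s8}.
Read 'b': {s1, s2, s3, s4, s5, s6, s7, s8} → {s1, s2, s3, s4, s5, s6, s7, s8}.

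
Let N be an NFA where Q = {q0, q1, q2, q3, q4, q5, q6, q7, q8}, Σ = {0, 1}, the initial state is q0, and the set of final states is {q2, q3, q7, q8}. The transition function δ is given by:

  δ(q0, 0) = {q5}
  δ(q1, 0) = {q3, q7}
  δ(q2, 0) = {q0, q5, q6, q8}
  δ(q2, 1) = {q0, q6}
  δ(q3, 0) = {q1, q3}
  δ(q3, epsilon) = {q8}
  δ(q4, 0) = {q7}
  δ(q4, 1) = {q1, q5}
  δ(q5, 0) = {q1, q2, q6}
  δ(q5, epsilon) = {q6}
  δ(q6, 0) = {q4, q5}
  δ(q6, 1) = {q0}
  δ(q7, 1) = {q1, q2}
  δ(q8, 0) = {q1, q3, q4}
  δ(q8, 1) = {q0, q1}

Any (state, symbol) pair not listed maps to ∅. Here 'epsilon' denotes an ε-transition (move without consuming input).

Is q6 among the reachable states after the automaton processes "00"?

Yes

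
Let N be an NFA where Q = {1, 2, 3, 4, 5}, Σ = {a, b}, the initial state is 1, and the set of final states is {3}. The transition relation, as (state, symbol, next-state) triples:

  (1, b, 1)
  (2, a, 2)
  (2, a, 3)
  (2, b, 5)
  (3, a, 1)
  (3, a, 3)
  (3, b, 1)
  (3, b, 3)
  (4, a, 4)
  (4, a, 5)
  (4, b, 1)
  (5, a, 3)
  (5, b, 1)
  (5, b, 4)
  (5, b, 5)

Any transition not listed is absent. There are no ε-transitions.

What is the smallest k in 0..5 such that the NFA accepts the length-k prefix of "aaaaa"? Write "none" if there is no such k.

none

Start in {1}.
Read 'a': {1} → ∅.
The set is empty and remains empty for the remaining 4 symbols.
No reachable set along the way intersects F.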